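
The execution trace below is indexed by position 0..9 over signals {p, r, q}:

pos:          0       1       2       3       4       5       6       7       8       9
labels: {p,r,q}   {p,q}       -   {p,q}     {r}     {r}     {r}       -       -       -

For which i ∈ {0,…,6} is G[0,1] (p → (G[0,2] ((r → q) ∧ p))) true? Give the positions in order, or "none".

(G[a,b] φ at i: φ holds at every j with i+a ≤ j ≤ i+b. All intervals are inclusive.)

Evaluate at each i in [0,6]:
  i=0: ✗ (fails at j=0)
  i=1: ✗ (fails at j=1)
  i=2: ✗ (fails at j=3)
  i=3: ✗ (fails at j=3)
  i=4: ✓ (all of [4,5])
  i=5: ✓ (all of [5,6])
  i=6: ✓ (all of [6,7])

4, 5, 6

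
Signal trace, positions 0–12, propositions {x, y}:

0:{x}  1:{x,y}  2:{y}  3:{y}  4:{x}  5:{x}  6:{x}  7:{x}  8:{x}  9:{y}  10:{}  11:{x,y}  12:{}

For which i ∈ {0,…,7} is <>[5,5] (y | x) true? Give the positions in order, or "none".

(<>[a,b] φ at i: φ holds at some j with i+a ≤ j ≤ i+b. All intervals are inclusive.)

Evaluate at each i in [0,7]:
  i=0: ✓ (witness j=5)
  i=1: ✓ (witness j=6)
  i=2: ✓ (witness j=7)
  i=3: ✓ (witness j=8)
  i=4: ✓ (witness j=9)
  i=5: ✗ (none in [10,10])
  i=6: ✓ (witness j=11)
  i=7: ✗ (none in [12,12])

0, 1, 2, 3, 4, 6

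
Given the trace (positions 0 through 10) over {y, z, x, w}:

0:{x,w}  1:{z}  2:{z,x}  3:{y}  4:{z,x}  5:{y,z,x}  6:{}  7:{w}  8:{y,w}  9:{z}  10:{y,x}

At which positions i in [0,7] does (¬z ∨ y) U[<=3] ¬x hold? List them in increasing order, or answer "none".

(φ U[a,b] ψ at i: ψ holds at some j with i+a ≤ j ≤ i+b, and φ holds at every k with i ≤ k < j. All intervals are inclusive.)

Evaluate at each i in [0,7]:
  i=0: ✓ (rhs at j=1; lhs holds on [0,0])
  i=1: ✓ (rhs at j=1)
  i=2: ✗ (lhs fails at k=2 before rhs at j=3)
  i=3: ✓ (rhs at j=3)
  i=4: ✗ (lhs fails at k=4 before rhs at j=6)
  i=5: ✓ (rhs at j=6; lhs holds on [5,5])
  i=6: ✓ (rhs at j=6)
  i=7: ✓ (rhs at j=7)

0, 1, 3, 5, 6, 7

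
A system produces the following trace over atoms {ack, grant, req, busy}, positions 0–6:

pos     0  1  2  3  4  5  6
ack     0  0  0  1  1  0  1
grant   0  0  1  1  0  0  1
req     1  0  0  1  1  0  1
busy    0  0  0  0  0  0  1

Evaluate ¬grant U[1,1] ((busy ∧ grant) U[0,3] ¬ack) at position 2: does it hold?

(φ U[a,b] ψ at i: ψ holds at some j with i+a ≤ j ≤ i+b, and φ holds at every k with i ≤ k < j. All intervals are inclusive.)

Need some j in [3,3] with ((busy ∧ grant) U[0,3] ¬ack), and ¬grant at every k in [2,j-1].
  j=3: ((busy ∧ grant) U[0,3] ¬ack) — fails.
No j in the window works → until fails.

Does not hold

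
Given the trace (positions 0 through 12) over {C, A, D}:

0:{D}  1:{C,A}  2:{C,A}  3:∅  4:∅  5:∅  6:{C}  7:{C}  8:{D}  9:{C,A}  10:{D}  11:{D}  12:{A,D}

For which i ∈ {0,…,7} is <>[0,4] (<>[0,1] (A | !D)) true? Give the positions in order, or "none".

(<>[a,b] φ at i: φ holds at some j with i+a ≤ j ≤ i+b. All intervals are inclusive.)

0, 1, 2, 3, 4, 5, 6, 7

Evaluate at each i in [0,7]:
  i=0: ✓ (witness j=0)
  i=1: ✓ (witness j=1)
  i=2: ✓ (witness j=2)
  i=3: ✓ (witness j=3)
  i=4: ✓ (witness j=4)
  i=5: ✓ (witness j=5)
  i=6: ✓ (witness j=6)
  i=7: ✓ (witness j=7)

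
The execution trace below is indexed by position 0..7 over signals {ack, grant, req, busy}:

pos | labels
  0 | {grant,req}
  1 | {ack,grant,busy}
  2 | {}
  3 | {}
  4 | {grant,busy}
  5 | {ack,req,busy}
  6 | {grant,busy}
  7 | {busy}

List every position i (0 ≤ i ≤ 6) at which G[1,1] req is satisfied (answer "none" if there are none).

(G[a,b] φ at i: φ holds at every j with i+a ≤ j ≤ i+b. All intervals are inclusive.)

Evaluate at each i in [0,6]:
  i=0: ✗ (fails at j=1)
  i=1: ✗ (fails at j=2)
  i=2: ✗ (fails at j=3)
  i=3: ✗ (fails at j=4)
  i=4: ✓ (all of [5,5])
  i=5: ✗ (fails at j=6)
  i=6: ✗ (fails at j=7)

4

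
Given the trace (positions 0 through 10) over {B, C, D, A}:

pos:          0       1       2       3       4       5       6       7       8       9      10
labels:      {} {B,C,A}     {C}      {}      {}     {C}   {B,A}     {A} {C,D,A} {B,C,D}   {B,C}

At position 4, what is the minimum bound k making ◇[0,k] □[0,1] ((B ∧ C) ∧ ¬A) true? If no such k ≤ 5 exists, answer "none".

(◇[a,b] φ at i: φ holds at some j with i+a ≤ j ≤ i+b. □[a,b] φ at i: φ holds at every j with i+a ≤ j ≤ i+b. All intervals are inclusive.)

5

Scan j = 4,5,… for □[0,1] ((B ∧ C) ∧ ¬A):
  j=4: fails
  j=5: fails
  j=6: fails
  j=7: fails
  j=8: fails
  j=9: holds
First hit at j=9, so smallest k = 9-4 = 5.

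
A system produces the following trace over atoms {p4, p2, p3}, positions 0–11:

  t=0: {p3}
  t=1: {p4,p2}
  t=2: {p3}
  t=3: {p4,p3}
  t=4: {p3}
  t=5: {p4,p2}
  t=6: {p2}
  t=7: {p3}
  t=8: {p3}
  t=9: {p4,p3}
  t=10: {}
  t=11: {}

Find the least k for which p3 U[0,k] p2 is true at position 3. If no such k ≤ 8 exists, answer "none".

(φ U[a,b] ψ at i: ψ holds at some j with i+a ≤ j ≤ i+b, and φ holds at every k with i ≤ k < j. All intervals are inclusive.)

2

Need earliest j ≥ 3 with p2, and p3 at every k in [3,j-1].
  j=3: rhs fails.
  j=4: rhs fails.
  j=5: rhs holds; lhs holds on [3,4]. k = 2.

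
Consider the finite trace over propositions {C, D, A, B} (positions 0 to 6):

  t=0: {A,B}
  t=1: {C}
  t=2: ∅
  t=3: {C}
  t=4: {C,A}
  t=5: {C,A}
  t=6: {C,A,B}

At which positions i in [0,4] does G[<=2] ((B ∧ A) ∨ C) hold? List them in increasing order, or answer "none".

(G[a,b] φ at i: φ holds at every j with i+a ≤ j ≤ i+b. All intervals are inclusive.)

Evaluate at each i in [0,4]:
  i=0: ✗ (fails at j=2)
  i=1: ✗ (fails at j=2)
  i=2: ✗ (fails at j=2)
  i=3: ✓ (all of [3,5])
  i=4: ✓ (all of [4,6])

3, 4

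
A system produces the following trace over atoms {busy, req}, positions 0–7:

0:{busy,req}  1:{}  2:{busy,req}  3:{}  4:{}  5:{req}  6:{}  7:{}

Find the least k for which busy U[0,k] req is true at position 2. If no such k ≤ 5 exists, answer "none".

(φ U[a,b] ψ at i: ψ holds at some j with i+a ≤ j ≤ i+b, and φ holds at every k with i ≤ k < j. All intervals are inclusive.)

Need earliest j ≥ 2 with req, and busy at every k in [2,j-1].
  j=2: rhs holds (empty prefix). k = 0.

0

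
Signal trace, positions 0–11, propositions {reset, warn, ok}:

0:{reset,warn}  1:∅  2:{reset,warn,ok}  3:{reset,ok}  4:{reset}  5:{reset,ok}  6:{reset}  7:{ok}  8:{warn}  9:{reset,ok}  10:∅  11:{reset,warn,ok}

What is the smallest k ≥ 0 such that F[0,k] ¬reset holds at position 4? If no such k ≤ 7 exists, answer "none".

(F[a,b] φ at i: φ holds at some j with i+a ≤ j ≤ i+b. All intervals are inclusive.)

Scan j = 4,5,… for ¬reset:
  j=4: fails
  j=5: fails
  j=6: fails
  j=7: holds
First hit at j=7, so smallest k = 7-4 = 3.

3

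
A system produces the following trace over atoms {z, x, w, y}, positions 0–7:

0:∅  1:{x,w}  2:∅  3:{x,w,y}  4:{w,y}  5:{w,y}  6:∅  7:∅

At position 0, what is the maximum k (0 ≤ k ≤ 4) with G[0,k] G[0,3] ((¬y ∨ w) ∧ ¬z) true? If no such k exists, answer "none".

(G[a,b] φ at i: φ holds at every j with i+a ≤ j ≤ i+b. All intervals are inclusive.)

G[0,3] ((¬y ∨ w) ∧ ¬z) must hold from j=0 onward; find where it first fails.
  j=0: holds
  j=1: holds
  j=2: holds
  j=3: holds
  j=4: holds
Holds through j=4; largest k = 4.

4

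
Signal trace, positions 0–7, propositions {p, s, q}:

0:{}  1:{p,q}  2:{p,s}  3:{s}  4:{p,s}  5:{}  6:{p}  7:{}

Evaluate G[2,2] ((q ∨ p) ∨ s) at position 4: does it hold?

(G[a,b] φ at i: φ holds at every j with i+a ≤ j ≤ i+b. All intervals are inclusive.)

Holds

Check ((q ∨ p) ∨ s) at every j in [6,6]:
  j=6: true
All positions satisfy it → formula holds.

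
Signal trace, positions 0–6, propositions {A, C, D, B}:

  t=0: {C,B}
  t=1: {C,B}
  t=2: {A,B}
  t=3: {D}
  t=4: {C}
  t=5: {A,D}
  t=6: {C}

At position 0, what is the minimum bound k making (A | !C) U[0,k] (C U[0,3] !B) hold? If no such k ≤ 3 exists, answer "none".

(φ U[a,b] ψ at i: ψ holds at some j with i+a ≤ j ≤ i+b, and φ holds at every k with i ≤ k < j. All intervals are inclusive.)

none

Need earliest j ≥ 0 with (C U[0,3] !B), and (A | !C) at every k in [0,j-1].
  j=0: rhs fails.
  j=1: rhs fails.
  j=2: rhs fails.
  j=3: rhs holds but lhs fails at k=0.
No witness within the range → none.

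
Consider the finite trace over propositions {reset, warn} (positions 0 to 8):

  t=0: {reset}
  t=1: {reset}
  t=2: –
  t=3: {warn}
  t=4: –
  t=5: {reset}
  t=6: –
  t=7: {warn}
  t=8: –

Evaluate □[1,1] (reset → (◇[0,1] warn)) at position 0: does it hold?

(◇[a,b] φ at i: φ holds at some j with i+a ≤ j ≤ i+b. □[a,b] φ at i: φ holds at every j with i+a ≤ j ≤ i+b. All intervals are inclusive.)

No

Check (reset → (◇[0,1] warn)) at every j in [1,1]:
  j=1: antecedent true; consequent fails (none in [1,2]) → ✗
Fails at j=1 → formula fails.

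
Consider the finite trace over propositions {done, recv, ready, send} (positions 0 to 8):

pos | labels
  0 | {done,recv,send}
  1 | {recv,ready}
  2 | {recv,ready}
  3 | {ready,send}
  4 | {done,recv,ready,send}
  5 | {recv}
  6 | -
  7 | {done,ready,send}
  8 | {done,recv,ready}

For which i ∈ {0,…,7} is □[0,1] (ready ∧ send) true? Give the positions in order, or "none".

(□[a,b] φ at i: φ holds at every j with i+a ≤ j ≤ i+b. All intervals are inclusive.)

3

Evaluate at each i in [0,7]:
  i=0: ✗ (fails at j=0)
  i=1: ✗ (fails at j=1)
  i=2: ✗ (fails at j=2)
  i=3: ✓ (all of [3,4])
  i=4: ✗ (fails at j=5)
  i=5: ✗ (fails at j=5)
  i=6: ✗ (fails at j=6)
  i=7: ✗ (fails at j=8)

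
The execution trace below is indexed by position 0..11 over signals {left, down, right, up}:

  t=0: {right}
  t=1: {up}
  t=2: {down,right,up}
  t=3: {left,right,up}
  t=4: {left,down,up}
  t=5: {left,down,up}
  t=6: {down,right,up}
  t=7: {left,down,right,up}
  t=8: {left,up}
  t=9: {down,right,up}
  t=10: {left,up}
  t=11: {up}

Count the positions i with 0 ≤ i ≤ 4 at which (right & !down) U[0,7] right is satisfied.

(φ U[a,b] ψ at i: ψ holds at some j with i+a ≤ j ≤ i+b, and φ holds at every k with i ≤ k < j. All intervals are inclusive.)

Evaluate at each i in [0,4]:
  i=0: ✓ (rhs at j=0)
  i=1: ✗ (lhs fails at k=1 before rhs at j=2)
  i=2: ✓ (rhs at j=2)
  i=3: ✓ (rhs at j=3)
  i=4: ✗ (lhs fails at k=4 before rhs at j=6)
Positions where it holds: {0, 2, 3} → 3.

3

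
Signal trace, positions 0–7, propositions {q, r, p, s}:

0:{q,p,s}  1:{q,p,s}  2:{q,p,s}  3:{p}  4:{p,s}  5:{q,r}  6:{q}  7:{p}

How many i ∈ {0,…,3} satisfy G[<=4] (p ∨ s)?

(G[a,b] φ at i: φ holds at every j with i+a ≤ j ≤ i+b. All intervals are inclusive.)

Evaluate at each i in [0,3]:
  i=0: ✓ (all of [0,4])
  i=1: ✗ (fails at j=5)
  i=2: ✗ (fails at j=5)
  i=3: ✗ (fails at j=5)
Positions where it holds: {0} → 1.

1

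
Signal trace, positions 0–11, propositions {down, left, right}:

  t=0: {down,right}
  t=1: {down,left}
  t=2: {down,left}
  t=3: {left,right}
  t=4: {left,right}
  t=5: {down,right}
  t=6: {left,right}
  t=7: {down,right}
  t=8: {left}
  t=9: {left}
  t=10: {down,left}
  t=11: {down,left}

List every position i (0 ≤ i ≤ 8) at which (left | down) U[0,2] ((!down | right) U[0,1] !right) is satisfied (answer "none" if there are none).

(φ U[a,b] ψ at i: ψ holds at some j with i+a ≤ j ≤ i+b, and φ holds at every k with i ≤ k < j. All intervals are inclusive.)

Evaluate at each i in [0,8]:
  i=0: ✓ (rhs at j=0)
  i=1: ✓ (rhs at j=1)
  i=2: ✓ (rhs at j=2)
  i=3: ✗ (no rhs in [3,5])
  i=4: ✗ (no rhs in [4,6])
  i=5: ✓ (rhs at j=7; lhs holds on [5,6])
  i=6: ✓ (rhs at j=7; lhs holds on [6,6])
  i=7: ✓ (rhs at j=7)
  i=8: ✓ (rhs at j=8)

0, 1, 2, 5, 6, 7, 8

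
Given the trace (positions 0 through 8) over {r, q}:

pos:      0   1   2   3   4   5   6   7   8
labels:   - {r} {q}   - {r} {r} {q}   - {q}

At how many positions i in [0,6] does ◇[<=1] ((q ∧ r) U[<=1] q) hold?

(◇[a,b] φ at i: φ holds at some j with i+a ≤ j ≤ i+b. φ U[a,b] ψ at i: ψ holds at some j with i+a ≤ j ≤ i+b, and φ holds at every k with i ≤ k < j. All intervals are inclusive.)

4

Evaluate at each i in [0,6]:
  i=0: ✗ (none in [0,1])
  i=1: ✓ (witness j=2)
  i=2: ✓ (witness j=2)
  i=3: ✗ (none in [3,4])
  i=4: ✗ (none in [4,5])
  i=5: ✓ (witness j=6)
  i=6: ✓ (witness j=6)
Positions where it holds: {1, 2, 5, 6} → 4.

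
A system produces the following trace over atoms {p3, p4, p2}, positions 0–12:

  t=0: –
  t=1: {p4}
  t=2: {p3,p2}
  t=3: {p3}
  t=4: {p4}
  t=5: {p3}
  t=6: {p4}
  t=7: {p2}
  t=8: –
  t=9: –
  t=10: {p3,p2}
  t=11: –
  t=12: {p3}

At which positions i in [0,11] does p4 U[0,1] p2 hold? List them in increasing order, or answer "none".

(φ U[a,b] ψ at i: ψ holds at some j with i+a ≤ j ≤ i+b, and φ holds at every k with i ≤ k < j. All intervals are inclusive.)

Evaluate at each i in [0,11]:
  i=0: ✗ (no rhs in [0,1])
  i=1: ✓ (rhs at j=2; lhs holds on [1,1])
  i=2: ✓ (rhs at j=2)
  i=3: ✗ (no rhs in [3,4])
  i=4: ✗ (no rhs in [4,5])
  i=5: ✗ (no rhs in [5,6])
  i=6: ✓ (rhs at j=7; lhs holds on [6,6])
  i=7: ✓ (rhs at j=7)
  i=8: ✗ (no rhs in [8,9])
  i=9: ✗ (lhs fails at k=9 before rhs at j=10)
  i=10: ✓ (rhs at j=10)
  i=11: ✗ (no rhs in [11,12])

1, 2, 6, 7, 10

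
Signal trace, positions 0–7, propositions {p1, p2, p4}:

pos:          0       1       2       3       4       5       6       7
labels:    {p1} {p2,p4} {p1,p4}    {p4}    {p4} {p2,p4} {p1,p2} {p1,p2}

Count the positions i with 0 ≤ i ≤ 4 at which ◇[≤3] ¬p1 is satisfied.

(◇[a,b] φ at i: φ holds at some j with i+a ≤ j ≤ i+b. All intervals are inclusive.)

5

Evaluate at each i in [0,4]:
  i=0: ✓ (witness j=1)
  i=1: ✓ (witness j=1)
  i=2: ✓ (witness j=3)
  i=3: ✓ (witness j=3)
  i=4: ✓ (witness j=4)
Positions where it holds: {0, 1, 2, 3, 4} → 5.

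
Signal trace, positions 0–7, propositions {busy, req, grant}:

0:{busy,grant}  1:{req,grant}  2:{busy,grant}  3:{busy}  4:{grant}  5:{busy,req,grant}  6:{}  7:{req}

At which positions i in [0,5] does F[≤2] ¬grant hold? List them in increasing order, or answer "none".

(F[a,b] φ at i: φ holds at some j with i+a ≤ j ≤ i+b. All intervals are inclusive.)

1, 2, 3, 4, 5

Evaluate at each i in [0,5]:
  i=0: ✗ (none in [0,2])
  i=1: ✓ (witness j=3)
  i=2: ✓ (witness j=3)
  i=3: ✓ (witness j=3)
  i=4: ✓ (witness j=6)
  i=5: ✓ (witness j=6)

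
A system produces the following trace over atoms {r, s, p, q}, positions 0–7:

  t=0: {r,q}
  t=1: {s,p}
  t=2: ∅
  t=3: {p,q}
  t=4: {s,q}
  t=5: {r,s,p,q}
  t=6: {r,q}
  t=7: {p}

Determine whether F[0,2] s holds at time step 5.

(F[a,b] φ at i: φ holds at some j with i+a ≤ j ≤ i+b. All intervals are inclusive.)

True

Check s at each j in [5,7]:
  j=5: true
  j=6: false
  j=7: false
Found at j=5 → formula holds.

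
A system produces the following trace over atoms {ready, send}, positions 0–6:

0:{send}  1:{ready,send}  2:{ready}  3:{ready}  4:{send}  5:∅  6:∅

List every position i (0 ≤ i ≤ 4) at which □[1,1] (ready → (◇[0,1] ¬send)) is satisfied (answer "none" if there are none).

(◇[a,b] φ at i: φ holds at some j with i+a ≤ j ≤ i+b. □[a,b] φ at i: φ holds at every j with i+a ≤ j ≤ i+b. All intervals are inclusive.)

0, 1, 2, 3, 4

Evaluate at each i in [0,4]:
  i=0: ✓ (all of [1,1])
  i=1: ✓ (all of [2,2])
  i=2: ✓ (all of [3,3])
  i=3: ✓ (all of [4,4])
  i=4: ✓ (all of [5,5])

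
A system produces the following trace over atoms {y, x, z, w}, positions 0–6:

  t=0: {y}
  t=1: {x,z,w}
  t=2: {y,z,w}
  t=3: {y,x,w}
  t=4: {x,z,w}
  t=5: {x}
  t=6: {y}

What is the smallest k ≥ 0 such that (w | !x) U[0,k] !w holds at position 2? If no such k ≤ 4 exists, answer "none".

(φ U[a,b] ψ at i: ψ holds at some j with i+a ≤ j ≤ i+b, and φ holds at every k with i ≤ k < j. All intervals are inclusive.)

3

Need earliest j ≥ 2 with !w, and (w | !x) at every k in [2,j-1].
  j=2: rhs fails.
  j=3: rhs fails.
  j=4: rhs fails.
  j=5: rhs holds; lhs holds on [2,4]. k = 3.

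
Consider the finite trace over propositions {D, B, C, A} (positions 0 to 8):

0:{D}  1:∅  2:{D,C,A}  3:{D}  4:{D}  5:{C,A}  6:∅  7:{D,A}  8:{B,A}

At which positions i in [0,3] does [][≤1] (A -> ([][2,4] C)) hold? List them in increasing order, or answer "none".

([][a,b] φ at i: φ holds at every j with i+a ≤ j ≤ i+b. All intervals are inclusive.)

Evaluate at each i in [0,3]:
  i=0: ✓ (all of [0,1])
  i=1: ✗ (fails at j=2)
  i=2: ✗ (fails at j=2)
  i=3: ✓ (all of [3,4])

0, 3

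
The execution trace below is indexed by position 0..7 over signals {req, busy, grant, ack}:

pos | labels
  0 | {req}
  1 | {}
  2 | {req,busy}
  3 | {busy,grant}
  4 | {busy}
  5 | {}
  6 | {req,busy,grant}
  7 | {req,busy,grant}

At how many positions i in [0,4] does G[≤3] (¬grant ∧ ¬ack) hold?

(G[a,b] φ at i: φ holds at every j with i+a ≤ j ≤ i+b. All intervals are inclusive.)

0

Evaluate at each i in [0,4]:
  i=0: ✗ (fails at j=3)
  i=1: ✗ (fails at j=3)
  i=2: ✗ (fails at j=3)
  i=3: ✗ (fails at j=3)
  i=4: ✗ (fails at j=6)
Positions where it holds: {} → 0.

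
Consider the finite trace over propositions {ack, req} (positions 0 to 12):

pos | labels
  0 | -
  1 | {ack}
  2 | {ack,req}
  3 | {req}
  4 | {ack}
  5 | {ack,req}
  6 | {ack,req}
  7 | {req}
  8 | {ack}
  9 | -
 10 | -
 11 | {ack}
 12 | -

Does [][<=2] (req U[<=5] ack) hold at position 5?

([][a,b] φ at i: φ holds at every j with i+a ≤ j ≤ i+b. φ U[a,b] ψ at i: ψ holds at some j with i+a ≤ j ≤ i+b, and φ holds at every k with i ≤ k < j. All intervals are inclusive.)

Check (req U[<=5] ack) at every j in [5,7]:
  j=5: holds
  j=6: holds
  j=7: holds
All positions satisfy it → formula holds.

Holds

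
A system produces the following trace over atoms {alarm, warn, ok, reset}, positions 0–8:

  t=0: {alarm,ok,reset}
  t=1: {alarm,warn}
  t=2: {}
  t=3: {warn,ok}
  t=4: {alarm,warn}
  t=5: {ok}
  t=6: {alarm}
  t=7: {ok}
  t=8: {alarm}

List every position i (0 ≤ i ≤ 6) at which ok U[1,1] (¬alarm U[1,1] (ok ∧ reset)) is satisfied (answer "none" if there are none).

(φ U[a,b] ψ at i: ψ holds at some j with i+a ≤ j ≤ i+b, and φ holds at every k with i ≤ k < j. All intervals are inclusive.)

none

Evaluate at each i in [0,6]:
  i=0: ✗ (no rhs in [1,1])
  i=1: ✗ (no rhs in [2,2])
  i=2: ✗ (no rhs in [3,3])
  i=3: ✗ (no rhs in [4,4])
  i=4: ✗ (no rhs in [5,5])
  i=5: ✗ (no rhs in [6,6])
  i=6: ✗ (no rhs in [7,7])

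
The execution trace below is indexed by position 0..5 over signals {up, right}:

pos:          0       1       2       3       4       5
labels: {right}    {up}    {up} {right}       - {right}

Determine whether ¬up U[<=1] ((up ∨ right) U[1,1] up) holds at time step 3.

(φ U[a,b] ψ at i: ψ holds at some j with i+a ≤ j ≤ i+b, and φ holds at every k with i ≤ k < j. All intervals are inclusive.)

Need some j in [3,4] with ((up ∨ right) U[1,1] up), and ¬up at every k in [3,j-1].
  j=3: ((up ∨ right) U[1,1] up) — fails.
  j=4: ((up ∨ right) U[1,1] up) — fails.
No j in the window works → until fails.

Does not hold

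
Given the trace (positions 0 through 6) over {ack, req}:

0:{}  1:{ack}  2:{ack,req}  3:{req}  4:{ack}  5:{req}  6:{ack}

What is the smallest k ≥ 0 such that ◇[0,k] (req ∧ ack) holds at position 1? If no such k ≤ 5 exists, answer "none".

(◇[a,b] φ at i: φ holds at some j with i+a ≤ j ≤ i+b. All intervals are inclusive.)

Scan j = 1,2,… for (req ∧ ack):
  j=1: fails
  j=2: holds
First hit at j=2, so smallest k = 2-1 = 1.

1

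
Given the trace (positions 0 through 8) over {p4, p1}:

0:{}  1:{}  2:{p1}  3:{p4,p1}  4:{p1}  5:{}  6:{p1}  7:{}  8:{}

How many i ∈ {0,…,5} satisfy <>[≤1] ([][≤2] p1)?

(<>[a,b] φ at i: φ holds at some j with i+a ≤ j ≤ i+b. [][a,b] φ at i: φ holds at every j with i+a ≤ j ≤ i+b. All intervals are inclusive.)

Evaluate at each i in [0,5]:
  i=0: ✗ (none in [0,1])
  i=1: ✓ (witness j=2)
  i=2: ✓ (witness j=2)
  i=3: ✗ (none in [3,4])
  i=4: ✗ (none in [4,5])
  i=5: ✗ (none in [5,6])
Positions where it holds: {1, 2} → 2.

2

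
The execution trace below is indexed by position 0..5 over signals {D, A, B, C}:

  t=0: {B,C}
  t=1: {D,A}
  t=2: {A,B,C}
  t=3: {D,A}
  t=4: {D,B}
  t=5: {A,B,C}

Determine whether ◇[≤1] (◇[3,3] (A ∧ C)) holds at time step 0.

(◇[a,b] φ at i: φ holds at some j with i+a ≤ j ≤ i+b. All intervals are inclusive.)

Check ◇[3,3] (A ∧ C) at each j in [0,1]:
  j=0: fails (none in [3,3])
  j=1: fails (none in [4,4])
No position in the window satisfies it → formula fails.

No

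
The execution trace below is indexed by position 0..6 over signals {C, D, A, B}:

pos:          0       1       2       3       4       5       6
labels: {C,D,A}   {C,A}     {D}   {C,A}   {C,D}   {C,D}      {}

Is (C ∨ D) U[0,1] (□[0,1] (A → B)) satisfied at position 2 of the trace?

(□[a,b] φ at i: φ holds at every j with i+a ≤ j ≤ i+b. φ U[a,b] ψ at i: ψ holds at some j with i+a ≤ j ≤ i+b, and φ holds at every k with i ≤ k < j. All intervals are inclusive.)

Need some j in [2,3] with □[0,1] (A → B), and (C ∨ D) at every k in [2,j-1].
  j=2: □[0,1] (A → B) — fails at 3.
  j=3: □[0,1] (A → B) — fails at 3.
No j in the window works → until fails.

False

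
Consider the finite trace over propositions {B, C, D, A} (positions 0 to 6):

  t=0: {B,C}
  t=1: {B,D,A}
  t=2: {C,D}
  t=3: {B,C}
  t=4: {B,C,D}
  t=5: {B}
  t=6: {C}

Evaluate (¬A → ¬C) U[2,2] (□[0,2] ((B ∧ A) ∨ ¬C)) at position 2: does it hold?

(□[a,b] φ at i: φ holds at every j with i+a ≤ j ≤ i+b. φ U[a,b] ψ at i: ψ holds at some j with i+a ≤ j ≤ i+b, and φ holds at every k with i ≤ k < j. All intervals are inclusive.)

Need some j in [4,4] with □[0,2] ((B ∧ A) ∨ ¬C), and (¬A → ¬C) at every k in [2,j-1].
  j=4: □[0,2] ((B ∧ A) ∨ ¬C) — fails at 4.
No j in the window works → until fails.

False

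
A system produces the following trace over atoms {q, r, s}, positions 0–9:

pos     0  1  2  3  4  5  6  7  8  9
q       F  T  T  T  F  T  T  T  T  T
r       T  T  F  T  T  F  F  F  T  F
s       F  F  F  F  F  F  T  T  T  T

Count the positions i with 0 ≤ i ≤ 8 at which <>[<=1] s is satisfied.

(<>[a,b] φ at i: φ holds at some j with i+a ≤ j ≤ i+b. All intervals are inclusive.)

Evaluate at each i in [0,8]:
  i=0: ✗ (none in [0,1])
  i=1: ✗ (none in [1,2])
  i=2: ✗ (none in [2,3])
  i=3: ✗ (none in [3,4])
  i=4: ✗ (none in [4,5])
  i=5: ✓ (witness j=6)
  i=6: ✓ (witness j=6)
  i=7: ✓ (witness j=7)
  i=8: ✓ (witness j=8)
Positions where it holds: {5, 6, 7, 8} → 4.

4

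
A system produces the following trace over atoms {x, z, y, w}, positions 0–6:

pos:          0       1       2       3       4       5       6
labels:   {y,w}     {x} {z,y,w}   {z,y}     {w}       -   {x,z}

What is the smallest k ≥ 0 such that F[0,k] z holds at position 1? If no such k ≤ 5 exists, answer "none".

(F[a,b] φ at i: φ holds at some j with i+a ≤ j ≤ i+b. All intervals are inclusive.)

Scan j = 1,2,… for z:
  j=1: fails
  j=2: holds
First hit at j=2, so smallest k = 2-1 = 1.

1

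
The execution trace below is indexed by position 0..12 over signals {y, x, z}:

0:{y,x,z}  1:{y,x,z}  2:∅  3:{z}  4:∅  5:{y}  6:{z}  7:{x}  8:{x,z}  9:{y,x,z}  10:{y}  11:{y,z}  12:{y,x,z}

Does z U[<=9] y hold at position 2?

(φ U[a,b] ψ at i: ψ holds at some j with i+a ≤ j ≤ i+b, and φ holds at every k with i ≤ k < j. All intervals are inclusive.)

Does not hold

Need some j in [2,11] with y, and z at every k in [2,j-1].
  j=2: y false.
  j=3: y false.
  j=4: y false.
  j=5: y holds, but z fails at k=2 → not this j.
  j=6: y false.
  j=7: y false.
  j=8: y false.
  j=9: y holds, but z fails at k=2 → not this j.
  j=10: y holds, but z fails at k=2 → not this j.
  j=11: y holds, but z fails at k=2 → not this j.
No j in the window works → until fails.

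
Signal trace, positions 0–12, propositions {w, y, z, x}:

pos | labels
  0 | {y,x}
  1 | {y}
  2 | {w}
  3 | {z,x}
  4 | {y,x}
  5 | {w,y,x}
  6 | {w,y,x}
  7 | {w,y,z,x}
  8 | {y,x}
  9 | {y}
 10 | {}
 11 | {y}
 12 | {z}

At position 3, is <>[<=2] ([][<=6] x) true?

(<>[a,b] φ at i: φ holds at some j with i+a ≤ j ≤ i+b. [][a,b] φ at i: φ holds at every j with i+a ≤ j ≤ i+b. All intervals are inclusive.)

Check [][<=6] x at each j in [3,5]:
  j=3: fails at 9
  j=4: fails at 9
  j=5: fails at 9
No position in the window satisfies it → formula fails.

False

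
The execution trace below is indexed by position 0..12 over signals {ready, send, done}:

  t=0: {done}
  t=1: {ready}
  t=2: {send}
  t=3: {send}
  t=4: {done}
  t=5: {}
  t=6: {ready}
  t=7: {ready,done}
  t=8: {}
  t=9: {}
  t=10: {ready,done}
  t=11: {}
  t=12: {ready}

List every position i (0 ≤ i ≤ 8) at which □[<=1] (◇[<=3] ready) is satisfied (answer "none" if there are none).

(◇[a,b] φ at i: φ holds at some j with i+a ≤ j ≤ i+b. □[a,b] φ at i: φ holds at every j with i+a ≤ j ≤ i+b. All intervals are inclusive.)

0, 3, 4, 5, 6, 7, 8

Evaluate at each i in [0,8]:
  i=0: ✓ (all of [0,1])
  i=1: ✗ (fails at j=2)
  i=2: ✗ (fails at j=2)
  i=3: ✓ (all of [3,4])
  i=4: ✓ (all of [4,5])
  i=5: ✓ (all of [5,6])
  i=6: ✓ (all of [6,7])
  i=7: ✓ (all of [7,8])
  i=8: ✓ (all of [8,9])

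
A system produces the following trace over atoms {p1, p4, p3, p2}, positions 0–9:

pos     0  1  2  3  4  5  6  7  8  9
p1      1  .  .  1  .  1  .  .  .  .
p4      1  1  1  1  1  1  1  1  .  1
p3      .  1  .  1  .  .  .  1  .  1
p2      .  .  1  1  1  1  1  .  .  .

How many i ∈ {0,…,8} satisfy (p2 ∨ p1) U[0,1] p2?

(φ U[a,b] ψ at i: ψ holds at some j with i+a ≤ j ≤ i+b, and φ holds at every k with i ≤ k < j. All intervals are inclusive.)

5

Evaluate at each i in [0,8]:
  i=0: ✗ (no rhs in [0,1])
  i=1: ✗ (lhs fails at k=1 before rhs at j=2)
  i=2: ✓ (rhs at j=2)
  i=3: ✓ (rhs at j=3)
  i=4: ✓ (rhs at j=4)
  i=5: ✓ (rhs at j=5)
  i=6: ✓ (rhs at j=6)
  i=7: ✗ (no rhs in [7,8])
  i=8: ✗ (no rhs in [8,9])
Positions where it holds: {2, 3, 4, 5, 6} → 5.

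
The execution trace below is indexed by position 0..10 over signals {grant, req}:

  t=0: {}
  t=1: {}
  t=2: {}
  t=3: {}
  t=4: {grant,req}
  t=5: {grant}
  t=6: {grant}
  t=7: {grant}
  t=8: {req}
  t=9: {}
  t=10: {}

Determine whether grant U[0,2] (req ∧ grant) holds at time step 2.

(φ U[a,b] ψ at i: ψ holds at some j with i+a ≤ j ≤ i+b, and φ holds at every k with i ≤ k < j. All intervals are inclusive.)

Need some j in [2,4] with (req ∧ grant), and grant at every k in [2,j-1].
  j=2: (req ∧ grant) false.
  j=3: (req ∧ grant) false.
  j=4: (req ∧ grant) holds, but grant fails at k=2 → not this j.
No j in the window works → until fails.

Does not hold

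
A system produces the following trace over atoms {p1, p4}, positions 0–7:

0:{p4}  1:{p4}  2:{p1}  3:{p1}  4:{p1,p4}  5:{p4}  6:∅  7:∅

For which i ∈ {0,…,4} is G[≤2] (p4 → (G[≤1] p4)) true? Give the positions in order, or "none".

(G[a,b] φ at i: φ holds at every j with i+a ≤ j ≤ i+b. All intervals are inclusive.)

2

Evaluate at each i in [0,4]:
  i=0: ✗ (fails at j=1)
  i=1: ✗ (fails at j=1)
  i=2: ✓ (all of [2,4])
  i=3: ✗ (fails at j=5)
  i=4: ✗ (fails at j=5)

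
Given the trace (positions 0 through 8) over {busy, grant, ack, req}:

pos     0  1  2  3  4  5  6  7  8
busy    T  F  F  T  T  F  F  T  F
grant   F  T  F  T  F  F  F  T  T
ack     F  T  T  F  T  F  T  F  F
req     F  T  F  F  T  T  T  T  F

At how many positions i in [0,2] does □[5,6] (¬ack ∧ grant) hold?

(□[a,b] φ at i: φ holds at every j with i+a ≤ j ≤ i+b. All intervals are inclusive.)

Evaluate at each i in [0,2]:
  i=0: ✗ (fails at j=5)
  i=1: ✗ (fails at j=6)
  i=2: ✓ (all of [7,8])
Positions where it holds: {2} → 1.

1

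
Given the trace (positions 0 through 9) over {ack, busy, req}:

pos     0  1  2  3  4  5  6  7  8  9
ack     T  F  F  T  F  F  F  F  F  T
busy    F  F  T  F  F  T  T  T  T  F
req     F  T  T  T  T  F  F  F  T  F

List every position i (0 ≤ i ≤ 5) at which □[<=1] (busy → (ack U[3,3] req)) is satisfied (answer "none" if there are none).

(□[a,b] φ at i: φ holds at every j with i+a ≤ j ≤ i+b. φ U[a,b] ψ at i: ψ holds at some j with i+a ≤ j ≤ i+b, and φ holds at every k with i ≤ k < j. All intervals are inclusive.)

0, 3

Evaluate at each i in [0,5]:
  i=0: ✓ (all of [0,1])
  i=1: ✗ (fails at j=2)
  i=2: ✗ (fails at j=2)
  i=3: ✓ (all of [3,4])
  i=4: ✗ (fails at j=5)
  i=5: ✗ (fails at j=5)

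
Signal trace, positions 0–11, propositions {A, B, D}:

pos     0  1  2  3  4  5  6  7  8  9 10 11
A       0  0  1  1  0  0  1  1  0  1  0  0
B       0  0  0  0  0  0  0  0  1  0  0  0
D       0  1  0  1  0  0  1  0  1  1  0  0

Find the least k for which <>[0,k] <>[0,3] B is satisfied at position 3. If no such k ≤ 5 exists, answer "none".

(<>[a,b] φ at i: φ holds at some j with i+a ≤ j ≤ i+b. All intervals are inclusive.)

Scan j = 3,4,… for <>[0,3] B:
  j=3: fails
  j=4: fails
  j=5: holds
First hit at j=5, so smallest k = 5-3 = 2.

2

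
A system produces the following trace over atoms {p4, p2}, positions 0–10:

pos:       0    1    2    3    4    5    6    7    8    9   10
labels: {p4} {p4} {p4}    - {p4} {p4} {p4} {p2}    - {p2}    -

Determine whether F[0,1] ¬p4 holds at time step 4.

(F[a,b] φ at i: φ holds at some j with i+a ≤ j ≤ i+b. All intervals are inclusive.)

False

Check ¬p4 at each j in [4,5]:
  j=4: false
  j=5: false
No position in the window satisfies it → formula fails.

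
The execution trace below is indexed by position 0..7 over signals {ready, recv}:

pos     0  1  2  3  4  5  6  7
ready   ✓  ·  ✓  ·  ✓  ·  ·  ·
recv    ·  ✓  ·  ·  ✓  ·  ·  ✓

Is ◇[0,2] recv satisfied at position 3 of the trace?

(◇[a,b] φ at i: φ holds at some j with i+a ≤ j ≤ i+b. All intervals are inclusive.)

Check recv at each j in [3,5]:
  j=3: false
  j=4: true
  j=5: false
Found at j=4 → formula holds.

Yes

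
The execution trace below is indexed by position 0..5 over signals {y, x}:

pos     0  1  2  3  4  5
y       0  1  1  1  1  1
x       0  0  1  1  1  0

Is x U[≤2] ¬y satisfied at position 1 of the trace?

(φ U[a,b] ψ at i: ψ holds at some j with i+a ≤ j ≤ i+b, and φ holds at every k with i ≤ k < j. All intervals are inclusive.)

False

Need some j in [1,3] with ¬y, and x at every k in [1,j-1].
  j=1: ¬y false.
  j=2: ¬y false.
  j=3: ¬y false.
No j in the window works → until fails.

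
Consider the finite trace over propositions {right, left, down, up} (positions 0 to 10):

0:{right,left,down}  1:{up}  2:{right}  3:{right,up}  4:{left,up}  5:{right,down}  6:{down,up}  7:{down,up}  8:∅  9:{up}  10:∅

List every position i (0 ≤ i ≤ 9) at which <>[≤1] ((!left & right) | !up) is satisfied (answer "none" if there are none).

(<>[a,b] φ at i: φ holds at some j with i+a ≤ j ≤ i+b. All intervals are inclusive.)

0, 1, 2, 3, 4, 5, 7, 8, 9

Evaluate at each i in [0,9]:
  i=0: ✓ (witness j=0)
  i=1: ✓ (witness j=2)
  i=2: ✓ (witness j=2)
  i=3: ✓ (witness j=3)
  i=4: ✓ (witness j=5)
  i=5: ✓ (witness j=5)
  i=6: ✗ (none in [6,7])
  i=7: ✓ (witness j=8)
  i=8: ✓ (witness j=8)
  i=9: ✓ (witness j=10)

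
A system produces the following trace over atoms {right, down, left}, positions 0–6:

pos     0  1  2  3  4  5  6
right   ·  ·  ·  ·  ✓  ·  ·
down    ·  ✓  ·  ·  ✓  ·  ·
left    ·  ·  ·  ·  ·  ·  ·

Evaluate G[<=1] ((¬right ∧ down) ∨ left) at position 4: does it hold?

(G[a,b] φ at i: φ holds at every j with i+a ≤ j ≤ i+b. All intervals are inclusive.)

False

Check ((¬right ∧ down) ∨ left) at every j in [4,5]:
  j=4: false
  j=5: false
Fails at j=4 → formula fails.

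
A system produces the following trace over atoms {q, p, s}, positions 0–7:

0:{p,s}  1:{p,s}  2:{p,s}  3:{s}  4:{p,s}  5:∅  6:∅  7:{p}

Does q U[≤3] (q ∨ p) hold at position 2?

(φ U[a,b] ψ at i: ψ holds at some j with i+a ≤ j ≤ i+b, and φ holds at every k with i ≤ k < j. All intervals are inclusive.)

True

Need some j in [2,5] with (q ∨ p), and q at every k in [2,j-1].
  j=2: (q ∨ p) holds; no prefix to check → satisfied.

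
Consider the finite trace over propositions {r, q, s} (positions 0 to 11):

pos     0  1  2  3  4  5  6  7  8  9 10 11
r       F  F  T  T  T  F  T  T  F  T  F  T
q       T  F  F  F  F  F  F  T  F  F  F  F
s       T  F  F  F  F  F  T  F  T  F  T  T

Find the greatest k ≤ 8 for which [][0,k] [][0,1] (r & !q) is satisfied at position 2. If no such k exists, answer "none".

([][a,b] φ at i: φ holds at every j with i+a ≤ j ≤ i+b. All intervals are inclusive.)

1

[][0,1] (r & !q) must hold from j=2 onward; find where it first fails.
  j=2: holds
  j=3: holds
  j=4: fails
Holds on [2,3], so largest k = 1.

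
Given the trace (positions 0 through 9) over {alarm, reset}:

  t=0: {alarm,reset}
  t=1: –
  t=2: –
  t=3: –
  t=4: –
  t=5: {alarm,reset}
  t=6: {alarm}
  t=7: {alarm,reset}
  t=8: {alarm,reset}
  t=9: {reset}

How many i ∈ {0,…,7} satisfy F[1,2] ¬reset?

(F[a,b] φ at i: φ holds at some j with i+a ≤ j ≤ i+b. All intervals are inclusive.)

Evaluate at each i in [0,7]:
  i=0: ✓ (witness j=1)
  i=1: ✓ (witness j=2)
  i=2: ✓ (witness j=3)
  i=3: ✓ (witness j=4)
  i=4: ✓ (witness j=6)
  i=5: ✓ (witness j=6)
  i=6: ✗ (none in [7,8])
  i=7: ✗ (none in [8,9])
Positions where it holds: {0, 1, 2, 3, 4, 5} → 6.

6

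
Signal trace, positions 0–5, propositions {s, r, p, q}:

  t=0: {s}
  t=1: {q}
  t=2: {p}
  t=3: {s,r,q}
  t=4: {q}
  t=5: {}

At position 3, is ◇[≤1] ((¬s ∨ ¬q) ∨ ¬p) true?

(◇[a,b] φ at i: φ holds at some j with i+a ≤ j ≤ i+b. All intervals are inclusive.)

True

Check ((¬s ∨ ¬q) ∨ ¬p) at each j in [3,4]:
  j=3: true
  j=4: true
Found at j=3 → formula holds.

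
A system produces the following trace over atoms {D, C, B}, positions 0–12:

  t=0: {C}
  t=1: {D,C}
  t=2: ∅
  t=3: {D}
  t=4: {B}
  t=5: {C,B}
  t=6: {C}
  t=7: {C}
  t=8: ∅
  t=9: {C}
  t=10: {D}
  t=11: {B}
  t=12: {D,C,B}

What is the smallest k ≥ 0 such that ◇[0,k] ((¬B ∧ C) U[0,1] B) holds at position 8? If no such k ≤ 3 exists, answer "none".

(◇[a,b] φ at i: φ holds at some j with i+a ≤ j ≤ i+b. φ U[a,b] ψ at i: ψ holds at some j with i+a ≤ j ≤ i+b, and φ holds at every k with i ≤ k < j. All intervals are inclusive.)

3

Scan j = 8,9,… for ((¬B ∧ C) U[0,1] B):
  j=8: fails
  j=9: fails
  j=10: fails
  j=11: holds
First hit at j=11, so smallest k = 11-8 = 3.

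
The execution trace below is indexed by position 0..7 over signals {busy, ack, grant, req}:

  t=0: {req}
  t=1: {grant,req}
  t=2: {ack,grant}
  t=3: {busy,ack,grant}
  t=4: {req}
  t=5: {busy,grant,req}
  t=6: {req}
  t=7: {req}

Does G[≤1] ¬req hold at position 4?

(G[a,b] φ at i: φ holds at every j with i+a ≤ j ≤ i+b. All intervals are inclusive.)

No

Check ¬req at every j in [4,5]:
  j=4: false
  j=5: false
Fails at j=4 → formula fails.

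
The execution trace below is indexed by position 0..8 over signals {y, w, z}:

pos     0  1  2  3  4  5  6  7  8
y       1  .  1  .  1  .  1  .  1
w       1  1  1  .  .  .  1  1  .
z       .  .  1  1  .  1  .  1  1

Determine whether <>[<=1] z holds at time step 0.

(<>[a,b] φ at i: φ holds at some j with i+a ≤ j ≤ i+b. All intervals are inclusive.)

Check z at each j in [0,1]:
  j=0: false
  j=1: false
No position in the window satisfies it → formula fails.

Does not hold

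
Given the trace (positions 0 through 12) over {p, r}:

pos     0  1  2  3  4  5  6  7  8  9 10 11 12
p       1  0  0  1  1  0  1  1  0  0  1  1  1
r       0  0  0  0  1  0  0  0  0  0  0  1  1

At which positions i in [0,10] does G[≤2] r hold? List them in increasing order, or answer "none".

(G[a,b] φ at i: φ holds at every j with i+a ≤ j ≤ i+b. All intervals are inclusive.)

Evaluate at each i in [0,10]:
  i=0: ✗ (fails at j=0)
  i=1: ✗ (fails at j=1)
  i=2: ✗ (fails at j=2)
  i=3: ✗ (fails at j=3)
  i=4: ✗ (fails at j=5)
  i=5: ✗ (fails at j=5)
  i=6: ✗ (fails at j=6)
  i=7: ✗ (fails at j=7)
  i=8: ✗ (fails at j=8)
  i=9: ✗ (fails at j=9)
  i=10: ✗ (fails at j=10)

none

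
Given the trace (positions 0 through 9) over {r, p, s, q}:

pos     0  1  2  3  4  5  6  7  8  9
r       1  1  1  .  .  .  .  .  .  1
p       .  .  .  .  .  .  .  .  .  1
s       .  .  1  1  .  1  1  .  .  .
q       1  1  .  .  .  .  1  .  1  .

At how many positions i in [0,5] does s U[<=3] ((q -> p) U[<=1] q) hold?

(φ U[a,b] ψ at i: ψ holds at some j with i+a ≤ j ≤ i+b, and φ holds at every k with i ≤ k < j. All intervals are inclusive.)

3

Evaluate at each i in [0,5]:
  i=0: ✓ (rhs at j=0)
  i=1: ✓ (rhs at j=1)
  i=2: ✗ (lhs fails at k=4 before rhs at j=5)
  i=3: ✗ (lhs fails at k=4 before rhs at j=5)
  i=4: ✗ (lhs fails at k=4 before rhs at j=5)
  i=5: ✓ (rhs at j=5)
Positions where it holds: {0, 1, 5} → 3.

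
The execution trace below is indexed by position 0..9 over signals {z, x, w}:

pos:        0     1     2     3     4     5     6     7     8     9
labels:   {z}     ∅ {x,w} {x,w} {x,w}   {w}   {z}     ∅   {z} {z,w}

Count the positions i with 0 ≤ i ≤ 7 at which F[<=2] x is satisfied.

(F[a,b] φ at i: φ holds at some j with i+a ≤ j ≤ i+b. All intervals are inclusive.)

Evaluate at each i in [0,7]:
  i=0: ✓ (witness j=2)
  i=1: ✓ (witness j=2)
  i=2: ✓ (witness j=2)
  i=3: ✓ (witness j=3)
  i=4: ✓ (witness j=4)
  i=5: ✗ (none in [5,7])
  i=6: ✗ (none in [6,8])
  i=7: ✗ (none in [7,9])
Positions where it holds: {0, 1, 2, 3, 4} → 5.

5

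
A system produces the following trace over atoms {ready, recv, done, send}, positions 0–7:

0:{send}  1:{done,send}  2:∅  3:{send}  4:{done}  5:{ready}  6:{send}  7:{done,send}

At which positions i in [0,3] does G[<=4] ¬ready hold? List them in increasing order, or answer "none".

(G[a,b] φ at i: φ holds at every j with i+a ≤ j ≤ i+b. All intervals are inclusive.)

Evaluate at each i in [0,3]:
  i=0: ✓ (all of [0,4])
  i=1: ✗ (fails at j=5)
  i=2: ✗ (fails at j=5)
  i=3: ✗ (fails at j=5)

0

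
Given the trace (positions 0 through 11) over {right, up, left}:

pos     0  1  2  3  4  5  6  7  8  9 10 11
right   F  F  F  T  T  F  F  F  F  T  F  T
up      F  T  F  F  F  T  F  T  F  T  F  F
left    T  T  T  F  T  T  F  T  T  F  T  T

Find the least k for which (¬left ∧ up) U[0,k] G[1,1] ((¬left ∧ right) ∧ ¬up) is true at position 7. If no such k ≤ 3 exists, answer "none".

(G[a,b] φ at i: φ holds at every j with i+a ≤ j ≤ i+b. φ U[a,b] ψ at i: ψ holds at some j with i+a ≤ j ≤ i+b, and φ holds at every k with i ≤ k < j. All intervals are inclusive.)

Need earliest j ≥ 7 with G[1,1] ((¬left ∧ right) ∧ ¬up), and (¬left ∧ up) at every k in [7,j-1].
  j=7: rhs fails.
  j=8: rhs fails.
  j=9: rhs fails.
  j=10: rhs fails.
No witness within the range → none.

none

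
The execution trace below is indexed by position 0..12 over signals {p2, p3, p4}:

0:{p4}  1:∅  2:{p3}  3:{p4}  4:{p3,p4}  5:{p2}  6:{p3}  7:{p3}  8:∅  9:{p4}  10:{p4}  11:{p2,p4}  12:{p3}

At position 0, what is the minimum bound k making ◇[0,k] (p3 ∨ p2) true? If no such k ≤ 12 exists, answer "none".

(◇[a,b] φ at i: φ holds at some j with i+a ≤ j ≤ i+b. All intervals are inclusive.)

Scan j = 0,1,… for (p3 ∨ p2):
  j=0: fails
  j=1: fails
  j=2: holds
First hit at j=2, so smallest k = 2-0 = 2.

2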